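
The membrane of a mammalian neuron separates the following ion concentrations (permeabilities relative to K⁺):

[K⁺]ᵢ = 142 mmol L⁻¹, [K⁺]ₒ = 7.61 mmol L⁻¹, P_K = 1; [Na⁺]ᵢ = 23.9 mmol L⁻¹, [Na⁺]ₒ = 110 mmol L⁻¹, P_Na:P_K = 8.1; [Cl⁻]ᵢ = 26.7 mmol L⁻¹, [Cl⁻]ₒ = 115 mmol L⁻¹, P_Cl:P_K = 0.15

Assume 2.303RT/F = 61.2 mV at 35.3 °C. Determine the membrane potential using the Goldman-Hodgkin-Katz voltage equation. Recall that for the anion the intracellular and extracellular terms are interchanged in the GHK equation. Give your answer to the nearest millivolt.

Vm = 61.2 · log₁₀[(Σ P·[cation]ₒ + Σ P·[anion]ᵢ) / (Σ P·[cation]ᵢ + Σ P·[anion]ₒ)]
Numerator = 1×7.61 + 8.1×110 + 0.15×26.7 = 902.6
Denominator = 1×142 + 8.1×23.9 + 0.15×115 = 352.8
Vm = 61.2 · log₁₀(2.5581) = 61.2 × (0.4079) = 24.96 mV

25 mV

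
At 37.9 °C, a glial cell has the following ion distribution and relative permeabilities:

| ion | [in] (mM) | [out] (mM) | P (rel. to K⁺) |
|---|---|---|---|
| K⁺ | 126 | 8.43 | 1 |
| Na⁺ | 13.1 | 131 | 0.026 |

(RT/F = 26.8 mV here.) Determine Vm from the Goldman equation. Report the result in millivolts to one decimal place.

Vm = 26.8 · ln[(Σ P·[cation]ₒ + Σ P·[anion]ᵢ) / (Σ P·[cation]ᵢ + Σ P·[anion]ₒ)]
Numerator = 1×8.43 + 0.026×131 = 11.84
Denominator = 1×126 + 0.026×13.1 = 126.3
Vm = 26.8 · ln(0.093683) = 26.8 × (-2.3678) = -63.46 mV

-63.5 mV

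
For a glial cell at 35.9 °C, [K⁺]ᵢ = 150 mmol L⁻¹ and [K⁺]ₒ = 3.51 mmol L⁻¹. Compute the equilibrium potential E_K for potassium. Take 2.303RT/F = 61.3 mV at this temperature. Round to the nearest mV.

-100 mV

E = (61.3/z) · log₁₀([K⁺]_out/[K⁺]_in) with z = +1.
= (61.3/1) · log₁₀(3.51/150) = 61.30 · log₁₀(0.0234)
= 61.30 · (-1.6308) = -99.97 mV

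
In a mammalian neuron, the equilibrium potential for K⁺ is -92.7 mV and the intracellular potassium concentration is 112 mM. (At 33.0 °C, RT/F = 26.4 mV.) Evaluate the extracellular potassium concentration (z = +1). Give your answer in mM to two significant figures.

3.3 mM

Nernst: E = (26.4/1) · ln([out]/[in]), so ln([out]/[in]) = -92.7 × 1 / 26.4 = -3.5114.
[out]/[in] = e^(-3.5114) = 0.02986.
[out] = 0.02986 × 112 = 3.344 mM.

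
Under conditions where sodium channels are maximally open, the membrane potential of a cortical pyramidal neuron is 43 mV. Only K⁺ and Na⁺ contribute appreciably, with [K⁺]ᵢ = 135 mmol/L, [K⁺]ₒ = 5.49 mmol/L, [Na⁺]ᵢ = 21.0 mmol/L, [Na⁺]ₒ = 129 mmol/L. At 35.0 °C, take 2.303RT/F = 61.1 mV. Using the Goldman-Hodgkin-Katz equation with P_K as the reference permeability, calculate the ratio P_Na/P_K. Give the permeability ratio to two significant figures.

Let α = P_Na/P_K. GHK: Vm = 61.1·log₁₀[(Kₒ + α·Naₒ)/(Kᵢ + α·Naᵢ)].
10^(Vm/61.1) = 10^(43.0/61.1) = 5.0555
So 5.0555·(Kᵢ + α·Naᵢ) = Kₒ + α·Naₒ → α = (5.0555·135.0 − 5.49) / (129.0 − 5.0555·21.0)
α = (682.5 − 5.49) / (129.0 − 106.2) = 677/22.83 = 29.65

30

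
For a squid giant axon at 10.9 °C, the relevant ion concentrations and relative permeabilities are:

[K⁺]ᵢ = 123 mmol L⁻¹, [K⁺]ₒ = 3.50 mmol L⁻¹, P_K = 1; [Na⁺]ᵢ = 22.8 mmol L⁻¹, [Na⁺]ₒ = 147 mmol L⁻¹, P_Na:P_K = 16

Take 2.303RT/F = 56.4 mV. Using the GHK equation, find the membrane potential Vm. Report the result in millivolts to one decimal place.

38.6 mV

Vm = 56.4 · log₁₀[(Σ P·[cation]ₒ + Σ P·[anion]ᵢ) / (Σ P·[cation]ᵢ + Σ P·[anion]ₒ)]
Numerator = 1×3.50 + 16×147 = 2356
Denominator = 1×123 + 16×22.8 = 487.8
Vm = 56.4 · log₁₀(4.8288) = 56.4 × (0.6838) = 38.57 mV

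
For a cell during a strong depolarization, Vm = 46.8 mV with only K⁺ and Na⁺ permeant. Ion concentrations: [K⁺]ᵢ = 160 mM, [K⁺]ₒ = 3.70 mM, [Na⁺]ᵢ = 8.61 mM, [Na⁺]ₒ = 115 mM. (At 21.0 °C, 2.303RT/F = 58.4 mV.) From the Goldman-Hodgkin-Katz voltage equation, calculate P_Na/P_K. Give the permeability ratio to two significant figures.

17

Let α = P_Na/P_K. GHK: Vm = 58.4·log₁₀[(Kₒ + α·Naₒ)/(Kᵢ + α·Naᵢ)].
10^(Vm/58.4) = 10^(46.8/58.4) = 6.3295
So 6.3295·(Kᵢ + α·Naᵢ) = Kₒ + α·Naₒ → α = (6.3295·160.0 − 3.7) / (115.0 − 6.3295·8.61)
α = (1013 − 3.7) / (115.0 − 54.5) = 1009/60.5 = 16.68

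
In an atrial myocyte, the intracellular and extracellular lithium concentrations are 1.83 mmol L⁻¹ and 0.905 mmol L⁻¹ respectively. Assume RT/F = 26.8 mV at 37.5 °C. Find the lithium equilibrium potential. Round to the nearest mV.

E = (26.8/z) · ln([Li⁺]_out/[Li⁺]_in) with z = +1.
= (26.8/1) · ln(0.905/1.83) = 26.80 · ln(0.4945)
= 26.80 · (-0.7041) = -18.87 mV

-19 mV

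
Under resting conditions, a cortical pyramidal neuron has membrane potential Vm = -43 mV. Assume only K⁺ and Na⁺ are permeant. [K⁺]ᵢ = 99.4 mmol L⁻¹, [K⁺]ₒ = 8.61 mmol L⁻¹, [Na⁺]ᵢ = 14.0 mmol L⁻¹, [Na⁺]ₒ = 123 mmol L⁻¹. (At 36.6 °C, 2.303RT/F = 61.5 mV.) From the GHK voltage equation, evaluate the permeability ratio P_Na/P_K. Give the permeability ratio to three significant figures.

Let α = P_Na/P_K. GHK: Vm = 61.5·log₁₀[(Kₒ + α·Naₒ)/(Kᵢ + α·Naᵢ)].
10^(Vm/61.5) = 10^(-43.0/61.5) = 0.1999
So 0.1999·(Kᵢ + α·Naᵢ) = Kₒ + α·Naₒ → α = (0.1999·99.4 − 8.61) / (123.0 − 0.1999·14.0)
α = (19.87 − 8.61) / (123.0 − 2.799) = 11.26/120.2 = 0.09368

0.0937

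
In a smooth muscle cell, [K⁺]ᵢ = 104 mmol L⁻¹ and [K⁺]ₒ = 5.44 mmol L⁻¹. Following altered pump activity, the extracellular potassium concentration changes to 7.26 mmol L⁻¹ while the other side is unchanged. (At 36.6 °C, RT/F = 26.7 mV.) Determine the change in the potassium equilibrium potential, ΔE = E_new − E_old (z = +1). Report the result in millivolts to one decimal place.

7.7 mV

E_old = (26.7/1)·ln(5.44/104) = -78.78 mV
E_new = (26.7/1)·ln(7.26/104) = -71.08 mV
ΔE = -71.08 − (-78.78) = 7.71 mV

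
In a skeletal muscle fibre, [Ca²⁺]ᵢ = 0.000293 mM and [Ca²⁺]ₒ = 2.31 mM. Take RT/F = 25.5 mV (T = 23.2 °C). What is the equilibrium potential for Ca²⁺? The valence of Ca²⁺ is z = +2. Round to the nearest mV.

114 mV

E = (25.5/z) · ln([Ca²⁺]_out/[Ca²⁺]_in) with z = +2.
= (25.5/2) · ln(2.31/0.000293) = 12.75 · ln(7884)
= 12.75 · (8.9726) = 114.40 mV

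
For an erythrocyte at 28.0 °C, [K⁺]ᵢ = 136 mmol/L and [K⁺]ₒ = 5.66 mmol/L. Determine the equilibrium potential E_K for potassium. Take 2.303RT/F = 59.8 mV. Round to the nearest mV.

E = (59.8/z) · log₁₀([K⁺]_out/[K⁺]_in) with z = +1.
= (59.8/1) · log₁₀(5.66/136) = 59.80 · log₁₀(0.04162)
= 59.80 · (-1.3807) = -82.57 mV

-83 mV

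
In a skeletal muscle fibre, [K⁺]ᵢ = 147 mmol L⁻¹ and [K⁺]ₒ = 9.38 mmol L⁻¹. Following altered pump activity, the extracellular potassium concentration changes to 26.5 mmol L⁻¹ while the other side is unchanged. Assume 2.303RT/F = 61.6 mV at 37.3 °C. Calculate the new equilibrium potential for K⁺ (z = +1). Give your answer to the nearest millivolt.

-46 mV

After the shift: [K⁺]_out = 26.5, [K⁺]_in = 147 mmol L⁻¹.
E_new = (61.6/1)·log₁₀(26.5/147) = 61.60 · (-0.7441) = -45.83 mV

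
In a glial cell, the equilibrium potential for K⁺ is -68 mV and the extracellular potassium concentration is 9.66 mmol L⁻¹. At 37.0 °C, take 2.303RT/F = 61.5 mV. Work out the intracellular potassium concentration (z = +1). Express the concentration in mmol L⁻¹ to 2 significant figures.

Nernst: E = (61.5/1) · log₁₀([out]/[in]), so log₁₀([out]/[in]) = -68.0 × 1 / 61.5 = -1.1057.
[out]/[in] = 10^(-1.1057) = 0.0784.
[in] = 9.66 / 0.0784 = 123.2 mmol L⁻¹.

120 mmol L⁻¹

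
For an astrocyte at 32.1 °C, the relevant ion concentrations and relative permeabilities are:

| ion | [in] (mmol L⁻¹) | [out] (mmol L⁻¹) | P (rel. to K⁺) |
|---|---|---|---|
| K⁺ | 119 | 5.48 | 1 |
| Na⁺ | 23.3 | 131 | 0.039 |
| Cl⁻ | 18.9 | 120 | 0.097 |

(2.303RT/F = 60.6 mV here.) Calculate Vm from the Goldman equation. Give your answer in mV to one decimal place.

-62.1 mV

Vm = 60.6 · log₁₀[(Σ P·[cation]ₒ + Σ P·[anion]ᵢ) / (Σ P·[cation]ᵢ + Σ P·[anion]ₒ)]
Numerator = 1×5.48 + 0.039×131 + 0.097×18.9 = 12.42
Denominator = 1×119 + 0.039×23.3 + 0.097×120 = 131.5
Vm = 60.6 · log₁₀(0.094431) = 60.6 × (-1.0249) = -62.11 mV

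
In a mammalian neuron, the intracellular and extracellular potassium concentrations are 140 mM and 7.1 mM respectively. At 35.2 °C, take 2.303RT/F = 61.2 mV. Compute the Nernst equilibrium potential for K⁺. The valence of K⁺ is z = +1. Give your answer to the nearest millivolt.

-79 mV

E = (61.2/z) · log₁₀([K⁺]_out/[K⁺]_in) with z = +1.
= (61.2/1) · log₁₀(7.1/140) = 61.20 · log₁₀(0.05071)
= 61.20 · (-1.2949) = -79.25 mV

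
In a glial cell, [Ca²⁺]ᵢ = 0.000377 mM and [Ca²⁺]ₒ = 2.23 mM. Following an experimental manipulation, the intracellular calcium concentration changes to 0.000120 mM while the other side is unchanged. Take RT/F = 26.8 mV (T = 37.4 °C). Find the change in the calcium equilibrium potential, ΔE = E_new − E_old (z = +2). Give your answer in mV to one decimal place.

15.3 mV

E_old = (26.8/2)·ln(2.23/0.000377) = 116.38 mV
E_new = (26.8/2)·ln(2.23/0.000120) = 131.72 mV
ΔE = 131.72 − (116.38) = 15.34 mV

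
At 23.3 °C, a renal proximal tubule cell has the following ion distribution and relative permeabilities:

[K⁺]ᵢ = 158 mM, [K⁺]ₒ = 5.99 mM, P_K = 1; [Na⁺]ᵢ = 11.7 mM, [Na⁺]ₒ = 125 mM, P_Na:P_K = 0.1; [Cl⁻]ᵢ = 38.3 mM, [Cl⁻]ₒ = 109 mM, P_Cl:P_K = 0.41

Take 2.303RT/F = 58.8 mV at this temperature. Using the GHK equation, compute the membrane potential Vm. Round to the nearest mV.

-46 mV

Vm = 58.8 · log₁₀[(Σ P·[cation]ₒ + Σ P·[anion]ᵢ) / (Σ P·[cation]ᵢ + Σ P·[anion]ₒ)]
Numerator = 1×5.99 + 0.1×125 + 0.41×38.3 = 34.19
Denominator = 1×158 + 0.1×11.7 + 0.41×109 = 203.9
Vm = 58.8 · log₁₀(0.16773) = 58.8 × (-0.7754) = -45.59 mV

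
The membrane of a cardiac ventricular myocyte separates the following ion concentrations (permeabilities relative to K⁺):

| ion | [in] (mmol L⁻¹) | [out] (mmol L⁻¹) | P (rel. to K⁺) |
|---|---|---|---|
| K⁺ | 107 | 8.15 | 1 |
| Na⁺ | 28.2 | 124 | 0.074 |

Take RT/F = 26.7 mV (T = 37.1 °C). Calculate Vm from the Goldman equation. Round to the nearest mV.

-49 mV

Vm = 26.7 · ln[(Σ P·[cation]ₒ + Σ P·[anion]ᵢ) / (Σ P·[cation]ᵢ + Σ P·[anion]ₒ)]
Numerator = 1×8.15 + 0.074×124 = 17.33
Denominator = 1×107 + 0.074×28.2 = 109.1
Vm = 26.7 · ln(0.15883) = 26.7 × (-1.8399) = -49.13 mV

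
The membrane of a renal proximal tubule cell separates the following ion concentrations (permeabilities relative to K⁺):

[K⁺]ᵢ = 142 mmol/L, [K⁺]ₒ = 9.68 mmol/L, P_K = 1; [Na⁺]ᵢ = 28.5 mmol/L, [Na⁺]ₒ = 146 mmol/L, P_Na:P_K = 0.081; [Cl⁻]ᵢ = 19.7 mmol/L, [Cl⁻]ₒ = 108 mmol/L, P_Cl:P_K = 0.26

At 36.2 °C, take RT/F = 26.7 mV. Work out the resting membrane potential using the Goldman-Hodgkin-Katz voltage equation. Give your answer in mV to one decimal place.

Vm = 26.7 · ln[(Σ P·[cation]ₒ + Σ P·[anion]ᵢ) / (Σ P·[cation]ᵢ + Σ P·[anion]ₒ)]
Numerator = 1×9.68 + 0.081×146 + 0.26×19.7 = 26.63
Denominator = 1×142 + 0.081×28.5 + 0.26×108 = 172.4
Vm = 26.7 · ln(0.15447) = 26.7 × (-1.8678) = -49.87 mV

-49.9 mV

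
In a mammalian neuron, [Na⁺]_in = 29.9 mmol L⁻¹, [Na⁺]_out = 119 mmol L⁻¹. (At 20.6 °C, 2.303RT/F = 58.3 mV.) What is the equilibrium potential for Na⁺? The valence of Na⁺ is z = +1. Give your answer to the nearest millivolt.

E = (58.3/z) · log₁₀([Na⁺]_out/[Na⁺]_in) with z = +1.
= (58.3/1) · log₁₀(119/29.9) = 58.30 · log₁₀(3.98)
= 58.30 · (0.5999) = 34.97 mV

35 mV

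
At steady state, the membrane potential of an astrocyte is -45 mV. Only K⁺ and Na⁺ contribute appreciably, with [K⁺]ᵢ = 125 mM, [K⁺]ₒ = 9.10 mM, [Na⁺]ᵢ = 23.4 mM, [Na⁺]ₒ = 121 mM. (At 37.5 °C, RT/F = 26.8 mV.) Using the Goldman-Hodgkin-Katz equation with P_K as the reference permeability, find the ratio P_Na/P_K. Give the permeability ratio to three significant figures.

0.122

Let α = P_Na/P_K. GHK: Vm = 26.8·ln[(Kₒ + α·Naₒ)/(Kᵢ + α·Naᵢ)].
e^(Vm/26.8) = e^(-45.0/26.8) = 0.18654
So 0.18654·(Kᵢ + α·Naᵢ) = Kₒ + α·Naₒ → α = (0.18654·125.0 − 9.1) / (121.0 − 0.18654·23.4)
α = (23.32 − 9.1) / (121.0 − 4.365) = 14.22/116.6 = 0.1219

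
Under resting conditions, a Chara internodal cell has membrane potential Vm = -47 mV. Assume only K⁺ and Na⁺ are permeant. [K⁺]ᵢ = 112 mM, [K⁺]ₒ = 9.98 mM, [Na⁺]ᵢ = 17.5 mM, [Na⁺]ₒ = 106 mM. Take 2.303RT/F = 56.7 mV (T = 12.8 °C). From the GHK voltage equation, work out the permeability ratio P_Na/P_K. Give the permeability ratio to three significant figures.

Let α = P_Na/P_K. GHK: Vm = 56.7·log₁₀[(Kₒ + α·Naₒ)/(Kᵢ + α·Naᵢ)].
10^(Vm/56.7) = 10^(-47.0/56.7) = 0.14828
So 0.14828·(Kᵢ + α·Naᵢ) = Kₒ + α·Naₒ → α = (0.14828·112.0 − 9.98) / (106.0 − 0.14828·17.5)
α = (16.61 − 9.98) / (106.0 − 2.595) = 6.627/103.4 = 0.06409

0.0641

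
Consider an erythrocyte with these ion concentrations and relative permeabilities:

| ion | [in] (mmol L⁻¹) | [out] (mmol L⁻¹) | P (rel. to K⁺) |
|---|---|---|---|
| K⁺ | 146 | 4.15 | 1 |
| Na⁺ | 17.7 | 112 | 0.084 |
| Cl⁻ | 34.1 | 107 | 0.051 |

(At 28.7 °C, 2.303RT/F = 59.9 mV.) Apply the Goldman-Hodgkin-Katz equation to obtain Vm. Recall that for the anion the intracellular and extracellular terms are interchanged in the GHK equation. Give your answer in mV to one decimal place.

-59.9 mV

Vm = 59.9 · log₁₀[(Σ P·[cation]ₒ + Σ P·[anion]ᵢ) / (Σ P·[cation]ᵢ + Σ P·[anion]ₒ)]
Numerator = 1×4.15 + 0.084×112 + 0.051×34.1 = 15.3
Denominator = 1×146 + 0.084×17.7 + 0.051×107 = 152.9
Vm = 59.9 · log₁₀(0.10002) = 59.9 × (-0.9999) = -59.90 mV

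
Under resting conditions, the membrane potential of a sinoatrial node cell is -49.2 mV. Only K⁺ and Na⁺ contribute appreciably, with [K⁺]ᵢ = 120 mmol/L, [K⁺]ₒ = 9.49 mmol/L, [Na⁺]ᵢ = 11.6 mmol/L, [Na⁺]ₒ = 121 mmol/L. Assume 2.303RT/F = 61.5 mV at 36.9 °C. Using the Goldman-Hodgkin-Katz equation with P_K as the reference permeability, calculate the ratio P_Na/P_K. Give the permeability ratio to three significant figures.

0.0800

Let α = P_Na/P_K. GHK: Vm = 61.5·log₁₀[(Kₒ + α·Naₒ)/(Kᵢ + α·Naᵢ)].
10^(Vm/61.5) = 10^(-49.2/61.5) = 0.15849
So 0.15849·(Kᵢ + α·Naᵢ) = Kₒ + α·Naₒ → α = (0.15849·120.0 − 9.49) / (121.0 − 0.15849·11.6)
α = (19.02 − 9.49) / (121.0 − 1.838) = 9.529/119.2 = 0.07996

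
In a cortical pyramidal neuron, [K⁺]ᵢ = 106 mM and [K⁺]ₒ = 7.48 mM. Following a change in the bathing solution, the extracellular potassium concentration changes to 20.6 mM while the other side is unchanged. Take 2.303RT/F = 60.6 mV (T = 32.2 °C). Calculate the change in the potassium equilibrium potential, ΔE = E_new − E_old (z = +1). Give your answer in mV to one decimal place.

26.7 mV

E_old = (60.6/1)·log₁₀(7.48/106) = -69.78 mV
E_new = (60.6/1)·log₁₀(20.6/106) = -43.11 mV
ΔE = -43.11 − (-69.78) = 26.66 mV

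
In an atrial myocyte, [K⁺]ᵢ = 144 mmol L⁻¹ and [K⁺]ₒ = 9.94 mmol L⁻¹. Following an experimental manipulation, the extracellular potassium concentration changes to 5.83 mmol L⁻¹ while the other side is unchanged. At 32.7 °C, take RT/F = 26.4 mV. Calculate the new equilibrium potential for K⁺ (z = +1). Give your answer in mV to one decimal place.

-84.7 mV

After the shift: [K⁺]_out = 5.83, [K⁺]_in = 144 mmol L⁻¹.
E_new = (26.4/1)·ln(5.83/144) = 26.40 · (-3.2068) = -84.66 mV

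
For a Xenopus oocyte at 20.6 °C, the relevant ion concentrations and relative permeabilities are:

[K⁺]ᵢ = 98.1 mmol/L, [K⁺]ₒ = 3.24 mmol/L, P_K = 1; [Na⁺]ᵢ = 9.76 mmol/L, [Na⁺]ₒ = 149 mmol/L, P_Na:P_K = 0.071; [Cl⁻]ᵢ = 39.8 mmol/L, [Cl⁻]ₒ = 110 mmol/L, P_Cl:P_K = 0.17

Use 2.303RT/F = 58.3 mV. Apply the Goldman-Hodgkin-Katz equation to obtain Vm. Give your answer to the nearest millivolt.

Vm = 58.3 · log₁₀[(Σ P·[cation]ₒ + Σ P·[anion]ᵢ) / (Σ P·[cation]ᵢ + Σ P·[anion]ₒ)]
Numerator = 1×3.24 + 0.071×149 + 0.17×39.8 = 20.59
Denominator = 1×98.1 + 0.071×9.76 + 0.17×110 = 117.5
Vm = 58.3 · log₁₀(0.1752) = 58.3 × (-0.7565) = -44.10 mV

-44 mV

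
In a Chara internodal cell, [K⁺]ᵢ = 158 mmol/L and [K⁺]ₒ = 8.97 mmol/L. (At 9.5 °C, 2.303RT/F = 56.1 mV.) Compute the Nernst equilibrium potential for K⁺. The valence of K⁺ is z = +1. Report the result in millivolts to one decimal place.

-69.9 mV

E = (56.1/z) · log₁₀([K⁺]_out/[K⁺]_in) with z = +1.
= (56.1/1) · log₁₀(8.97/158) = 56.10 · log₁₀(0.05677)
= 56.10 · (-1.2459) = -69.89 mV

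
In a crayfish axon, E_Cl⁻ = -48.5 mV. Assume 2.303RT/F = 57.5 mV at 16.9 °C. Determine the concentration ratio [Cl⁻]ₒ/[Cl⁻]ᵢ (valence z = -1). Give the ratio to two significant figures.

7.0

log₁₀([out]/[in]) = E·z/(57.5) = -48.5 × -1 / 57.5 = 0.8435
[out]/[in] = 10^(0.8435) = 6.974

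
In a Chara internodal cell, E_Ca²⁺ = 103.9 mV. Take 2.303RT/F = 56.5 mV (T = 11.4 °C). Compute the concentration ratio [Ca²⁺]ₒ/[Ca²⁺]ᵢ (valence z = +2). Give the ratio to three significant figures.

4760

log₁₀([out]/[in]) = E·z/(56.5) = 103.9 × 2 / 56.5 = 3.6779
[out]/[in] = 10^(3.6779) = 4763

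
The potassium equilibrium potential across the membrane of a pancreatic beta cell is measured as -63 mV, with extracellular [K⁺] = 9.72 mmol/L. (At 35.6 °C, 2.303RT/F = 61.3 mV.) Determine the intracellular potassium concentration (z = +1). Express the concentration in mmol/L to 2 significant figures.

Nernst: E = (61.3/1) · log₁₀([out]/[in]), so log₁₀([out]/[in]) = -63.0 × 1 / 61.3 = -1.0277.
[out]/[in] = 10^(-1.0277) = 0.09381.
[in] = 9.72 / 0.09381 = 103.6 mmol/L.

100 mmol/L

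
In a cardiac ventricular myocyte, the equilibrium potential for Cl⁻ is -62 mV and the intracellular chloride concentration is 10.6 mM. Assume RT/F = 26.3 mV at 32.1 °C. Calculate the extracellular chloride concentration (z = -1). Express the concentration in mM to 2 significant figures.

110 mM

Nernst: E = (26.3/-1) · ln([out]/[in]), so ln([out]/[in]) = -62.0 × -1 / 26.3 = 2.3574.
[out]/[in] = e^(2.3574) = 10.56.
[out] = 10.56 × 10.6 = 112 mM.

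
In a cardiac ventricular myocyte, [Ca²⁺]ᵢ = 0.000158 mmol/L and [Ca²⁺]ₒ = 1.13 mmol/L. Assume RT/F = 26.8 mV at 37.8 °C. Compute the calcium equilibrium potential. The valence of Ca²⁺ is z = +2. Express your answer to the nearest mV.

119 mV

E = (26.8/z) · ln([Ca²⁺]_out/[Ca²⁺]_in) with z = +2.
= (26.8/2) · ln(1.13/0.000158) = 13.40 · ln(7152)
= 13.40 · (8.8751) = 118.93 mV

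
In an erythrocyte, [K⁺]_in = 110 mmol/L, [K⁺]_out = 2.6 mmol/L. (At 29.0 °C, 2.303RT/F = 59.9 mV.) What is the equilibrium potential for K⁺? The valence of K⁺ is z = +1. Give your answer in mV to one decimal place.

E = (59.9/z) · log₁₀([K⁺]_out/[K⁺]_in) with z = +1.
= (59.9/1) · log₁₀(2.6/110) = 59.90 · log₁₀(0.02364)
= 59.90 · (-1.6264) = -97.42 mV

-97.4 mV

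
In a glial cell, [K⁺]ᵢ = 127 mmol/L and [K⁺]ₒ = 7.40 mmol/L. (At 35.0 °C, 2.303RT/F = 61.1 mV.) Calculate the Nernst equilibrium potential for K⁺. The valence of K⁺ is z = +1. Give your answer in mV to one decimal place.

-75.4 mV

E = (61.1/z) · log₁₀([K⁺]_out/[K⁺]_in) with z = +1.
= (61.1/1) · log₁₀(7.40/127) = 61.10 · log₁₀(0.05827)
= 61.10 · (-1.2346) = -75.43 mV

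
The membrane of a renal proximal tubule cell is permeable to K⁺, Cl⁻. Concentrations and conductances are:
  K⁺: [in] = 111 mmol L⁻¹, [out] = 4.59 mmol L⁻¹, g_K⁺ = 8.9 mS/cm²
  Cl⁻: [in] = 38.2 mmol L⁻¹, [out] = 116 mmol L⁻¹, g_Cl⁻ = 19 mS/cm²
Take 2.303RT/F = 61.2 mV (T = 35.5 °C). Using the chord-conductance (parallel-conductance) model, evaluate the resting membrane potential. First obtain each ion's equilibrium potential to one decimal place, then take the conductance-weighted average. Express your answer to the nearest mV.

E_K⁺ = (61.2/1)·log₁₀(4.59/111) = -84.7 mV
E_Cl⁻ = (61.2/-1)·log₁₀(116/38.2) = -29.5 mV
Vm = (Σ gᵢEᵢ)/(Σ gᵢ) = (8.9·-84.7 + 19·-29.5) / (8.9 + 19)
= -1314.33 / 27.9 = -47.11 mV

-47 mV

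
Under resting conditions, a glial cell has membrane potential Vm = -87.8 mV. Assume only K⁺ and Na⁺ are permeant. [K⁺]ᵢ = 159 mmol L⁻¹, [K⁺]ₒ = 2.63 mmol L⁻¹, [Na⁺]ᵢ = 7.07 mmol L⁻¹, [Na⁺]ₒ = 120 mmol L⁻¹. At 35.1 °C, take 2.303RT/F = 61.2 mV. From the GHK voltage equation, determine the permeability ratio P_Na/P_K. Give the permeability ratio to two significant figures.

Let α = P_Na/P_K. GHK: Vm = 61.2·log₁₀[(Kₒ + α·Naₒ)/(Kᵢ + α·Naᵢ)].
10^(Vm/61.2) = 10^(-87.8/61.2) = 0.036759
So 0.036759·(Kᵢ + α·Naᵢ) = Kₒ + α·Naₒ → α = (0.036759·159.0 − 2.63) / (120.0 − 0.036759·7.07)
α = (5.845 − 2.63) / (120.0 − 0.2599) = 3.215/119.7 = 0.02685

0.027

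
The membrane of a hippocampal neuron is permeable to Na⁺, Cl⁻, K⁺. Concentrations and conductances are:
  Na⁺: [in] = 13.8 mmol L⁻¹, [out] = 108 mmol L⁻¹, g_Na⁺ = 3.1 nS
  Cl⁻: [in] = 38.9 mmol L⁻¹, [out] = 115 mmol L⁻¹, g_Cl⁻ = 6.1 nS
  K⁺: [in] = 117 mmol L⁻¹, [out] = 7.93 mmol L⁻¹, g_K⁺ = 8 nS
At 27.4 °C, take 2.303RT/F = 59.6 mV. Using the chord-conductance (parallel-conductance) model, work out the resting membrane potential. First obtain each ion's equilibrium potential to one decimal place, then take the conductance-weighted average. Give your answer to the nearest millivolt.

E_Na⁺ = (59.6/1)·log₁₀(108/13.8) = 53.3 mV
E_Cl⁻ = (59.6/-1)·log₁₀(115/38.9) = -28.1 mV
E_K⁺ = (59.6/1)·log₁₀(7.93/117) = -69.7 mV
Vm = (Σ gᵢEᵢ)/(Σ gᵢ) = (3.1·53.3 + 6.1·-28.1 + 8·-69.7) / (3.1 + 6.1 + 8)
= -563.78 / 17.2 = -32.78 mV

-33 mV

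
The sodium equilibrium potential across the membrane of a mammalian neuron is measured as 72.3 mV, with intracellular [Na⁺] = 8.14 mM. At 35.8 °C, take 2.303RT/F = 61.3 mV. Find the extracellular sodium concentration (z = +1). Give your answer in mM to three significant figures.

Nernst: E = (61.3/1) · log₁₀([out]/[in]), so log₁₀([out]/[in]) = 72.3 × 1 / 61.3 = 1.1794.
[out]/[in] = 10^(1.1794) = 15.12.
[out] = 15.12 × 8.14 = 123 mM.

123 mM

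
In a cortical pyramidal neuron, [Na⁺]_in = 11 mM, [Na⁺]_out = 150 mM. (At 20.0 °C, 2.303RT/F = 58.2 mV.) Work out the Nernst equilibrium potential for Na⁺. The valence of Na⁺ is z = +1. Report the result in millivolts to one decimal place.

E = (58.2/z) · log₁₀([Na⁺]_out/[Na⁺]_in) with z = +1.
= (58.2/1) · log₁₀(150/11) = 58.20 · log₁₀(13.64)
= 58.20 · (1.1347) = 66.04 mV

66.0 mV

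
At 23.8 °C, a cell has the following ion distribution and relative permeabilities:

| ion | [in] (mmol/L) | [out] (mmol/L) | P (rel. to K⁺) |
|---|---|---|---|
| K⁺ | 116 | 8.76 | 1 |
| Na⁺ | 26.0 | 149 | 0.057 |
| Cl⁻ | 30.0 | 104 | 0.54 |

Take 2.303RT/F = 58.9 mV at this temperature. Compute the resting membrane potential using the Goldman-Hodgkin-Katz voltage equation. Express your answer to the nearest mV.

-42 mV

Vm = 58.9 · log₁₀[(Σ P·[cation]ₒ + Σ P·[anion]ᵢ) / (Σ P·[cation]ᵢ + Σ P·[anion]ₒ)]
Numerator = 1×8.76 + 0.057×149 + 0.54×30.0 = 33.45
Denominator = 1×116 + 0.057×26.0 + 0.54×104 = 173.6
Vm = 58.9 · log₁₀(0.19266) = 58.9 × (-0.7152) = -42.13 mV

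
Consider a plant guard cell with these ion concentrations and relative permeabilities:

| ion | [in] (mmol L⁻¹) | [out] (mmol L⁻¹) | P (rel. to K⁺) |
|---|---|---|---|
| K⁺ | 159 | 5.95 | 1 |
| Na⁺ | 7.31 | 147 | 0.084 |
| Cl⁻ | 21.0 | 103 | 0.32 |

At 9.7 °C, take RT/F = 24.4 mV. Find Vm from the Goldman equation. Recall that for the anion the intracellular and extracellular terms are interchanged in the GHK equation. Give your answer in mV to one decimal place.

Vm = 24.4 · ln[(Σ P·[cation]ₒ + Σ P·[anion]ᵢ) / (Σ P·[cation]ᵢ + Σ P·[anion]ₒ)]
Numerator = 1×5.95 + 0.084×147 + 0.32×21.0 = 25.02
Denominator = 1×159 + 0.084×7.31 + 0.32×103 = 192.6
Vm = 24.4 · ln(0.12991) = 24.4 × (-2.0409) = -49.80 mV

-49.8 mV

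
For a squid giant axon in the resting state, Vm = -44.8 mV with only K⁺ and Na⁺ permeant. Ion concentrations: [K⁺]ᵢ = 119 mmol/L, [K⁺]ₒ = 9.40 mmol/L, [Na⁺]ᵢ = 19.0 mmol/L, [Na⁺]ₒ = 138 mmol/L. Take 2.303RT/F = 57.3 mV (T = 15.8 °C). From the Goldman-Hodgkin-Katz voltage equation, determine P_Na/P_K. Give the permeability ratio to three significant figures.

0.0761

Let α = P_Na/P_K. GHK: Vm = 57.3·log₁₀[(Kₒ + α·Naₒ)/(Kᵢ + α·Naᵢ)].
10^(Vm/57.3) = 10^(-44.8/57.3) = 0.16525
So 0.16525·(Kᵢ + α·Naᵢ) = Kₒ + α·Naₒ → α = (0.16525·119.0 − 9.4) / (138.0 − 0.16525·19.0)
α = (19.67 − 9.4) / (138.0 − 3.14) = 10.27/134.9 = 0.07612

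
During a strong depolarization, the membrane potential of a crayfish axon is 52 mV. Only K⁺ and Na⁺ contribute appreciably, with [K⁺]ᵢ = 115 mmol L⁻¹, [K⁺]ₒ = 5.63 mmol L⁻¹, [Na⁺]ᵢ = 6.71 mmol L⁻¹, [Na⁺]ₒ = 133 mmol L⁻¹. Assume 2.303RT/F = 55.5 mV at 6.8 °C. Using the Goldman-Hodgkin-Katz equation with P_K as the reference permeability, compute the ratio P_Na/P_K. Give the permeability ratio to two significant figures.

Let α = P_Na/P_K. GHK: Vm = 55.5·log₁₀[(Kₒ + α·Naₒ)/(Kᵢ + α·Naᵢ)].
10^(Vm/55.5) = 10^(52.0/55.5) = 8.6484
So 8.6484·(Kᵢ + α·Naᵢ) = Kₒ + α·Naₒ → α = (8.6484·115.0 − 5.63) / (133.0 − 8.6484·6.71)
α = (994.6 − 5.63) / (133.0 − 58.03) = 988.9/74.97 = 13.19

13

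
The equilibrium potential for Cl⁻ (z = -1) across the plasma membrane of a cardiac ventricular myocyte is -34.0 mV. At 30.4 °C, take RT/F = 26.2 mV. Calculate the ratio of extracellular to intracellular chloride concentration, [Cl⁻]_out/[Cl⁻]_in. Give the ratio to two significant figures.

3.7

ln([out]/[in]) = E·z/(26.2) = -34.0 × -1 / 26.2 = 1.2977
[out]/[in] = e^(1.2977) = 3.661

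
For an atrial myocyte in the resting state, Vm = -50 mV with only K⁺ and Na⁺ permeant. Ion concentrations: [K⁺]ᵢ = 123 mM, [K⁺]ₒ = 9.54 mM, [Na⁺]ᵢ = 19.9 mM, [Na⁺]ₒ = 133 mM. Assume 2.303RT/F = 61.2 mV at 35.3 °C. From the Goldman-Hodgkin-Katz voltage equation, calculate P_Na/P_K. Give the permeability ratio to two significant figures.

Let α = P_Na/P_K. GHK: Vm = 61.2·log₁₀[(Kₒ + α·Naₒ)/(Kᵢ + α·Naᵢ)].
10^(Vm/61.2) = 10^(-50.0/61.2) = 0.15241
So 0.15241·(Kᵢ + α·Naᵢ) = Kₒ + α·Naₒ → α = (0.15241·123.0 − 9.54) / (133.0 − 0.15241·19.9)
α = (18.75 − 9.54) / (133.0 − 3.033) = 9.206/130 = 0.07083

0.071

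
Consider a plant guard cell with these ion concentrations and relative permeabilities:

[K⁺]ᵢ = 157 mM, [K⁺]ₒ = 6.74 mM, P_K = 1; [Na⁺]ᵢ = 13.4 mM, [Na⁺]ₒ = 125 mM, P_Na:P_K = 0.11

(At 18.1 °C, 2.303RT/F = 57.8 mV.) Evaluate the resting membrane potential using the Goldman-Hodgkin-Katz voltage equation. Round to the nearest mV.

-51 mV

Vm = 57.8 · log₁₀[(Σ P·[cation]ₒ + Σ P·[anion]ᵢ) / (Σ P·[cation]ᵢ + Σ P·[anion]ₒ)]
Numerator = 1×6.74 + 0.11×125 = 20.49
Denominator = 1×157 + 0.11×13.4 = 158.5
Vm = 57.8 · log₁₀(0.1293) = 57.8 × (-0.8884) = -51.35 mV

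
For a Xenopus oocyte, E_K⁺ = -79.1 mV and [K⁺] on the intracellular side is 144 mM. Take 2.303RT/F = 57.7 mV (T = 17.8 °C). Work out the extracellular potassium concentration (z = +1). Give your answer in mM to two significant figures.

6.1 mM

Nernst: E = (57.7/1) · log₁₀([out]/[in]), so log₁₀([out]/[in]) = -79.1 × 1 / 57.7 = -1.3709.
[out]/[in] = 10^(-1.3709) = 0.04257.
[out] = 0.04257 × 144 = 6.13 mM.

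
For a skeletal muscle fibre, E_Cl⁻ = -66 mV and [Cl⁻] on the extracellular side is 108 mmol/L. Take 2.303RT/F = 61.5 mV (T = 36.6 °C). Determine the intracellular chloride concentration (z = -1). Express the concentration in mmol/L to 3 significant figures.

Nernst: E = (61.5/-1) · log₁₀([out]/[in]), so log₁₀([out]/[in]) = -66.0 × -1 / 61.5 = 1.0732.
[out]/[in] = 10^(1.0732) = 11.84.
[in] = 108 / 11.84 = 9.125 mmol/L.

9.13 mmol/L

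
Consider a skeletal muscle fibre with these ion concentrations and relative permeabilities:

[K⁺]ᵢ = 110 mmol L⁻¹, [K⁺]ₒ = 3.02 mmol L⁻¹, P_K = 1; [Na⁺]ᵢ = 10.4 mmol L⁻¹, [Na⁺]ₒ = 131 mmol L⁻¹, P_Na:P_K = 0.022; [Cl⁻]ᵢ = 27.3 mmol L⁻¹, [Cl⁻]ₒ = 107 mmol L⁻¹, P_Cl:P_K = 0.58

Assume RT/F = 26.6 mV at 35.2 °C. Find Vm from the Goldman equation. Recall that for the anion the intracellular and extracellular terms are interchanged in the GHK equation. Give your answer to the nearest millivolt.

Vm = 26.6 · ln[(Σ P·[cation]ₒ + Σ P·[anion]ᵢ) / (Σ P·[cation]ᵢ + Σ P·[anion]ₒ)]
Numerator = 1×3.02 + 0.022×131 + 0.58×27.3 = 21.74
Denominator = 1×110 + 0.022×10.4 + 0.58×107 = 172.3
Vm = 26.6 · ln(0.12616) = 26.6 × (-2.0702) = -55.07 mV

-55 mV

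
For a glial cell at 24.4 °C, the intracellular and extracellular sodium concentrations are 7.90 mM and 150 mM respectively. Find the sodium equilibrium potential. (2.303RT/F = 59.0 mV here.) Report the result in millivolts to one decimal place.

75.4 mV

E = (59.0/z) · log₁₀([Na⁺]_out/[Na⁺]_in) with z = +1.
= (59.0/1) · log₁₀(150/7.90) = 59.00 · log₁₀(18.99)
= 59.00 · (1.2785) = 75.43 mV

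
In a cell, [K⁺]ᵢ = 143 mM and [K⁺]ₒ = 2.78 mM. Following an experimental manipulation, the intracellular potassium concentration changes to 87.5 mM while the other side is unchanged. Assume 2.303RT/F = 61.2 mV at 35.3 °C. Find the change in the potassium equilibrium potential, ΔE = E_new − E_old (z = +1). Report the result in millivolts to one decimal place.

E_old = (61.2/1)·log₁₀(2.78/143) = -104.73 mV
E_new = (61.2/1)·log₁₀(2.78/87.5) = -91.68 mV
ΔE = -91.68 − (-104.73) = 13.06 mV

13.1 mV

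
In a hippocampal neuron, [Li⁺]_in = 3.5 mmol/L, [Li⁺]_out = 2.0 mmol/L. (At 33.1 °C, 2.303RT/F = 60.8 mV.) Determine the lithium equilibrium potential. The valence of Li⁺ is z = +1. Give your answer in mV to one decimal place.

-14.8 mV

E = (60.8/z) · log₁₀([Li⁺]_out/[Li⁺]_in) with z = +1.
= (60.8/1) · log₁₀(2.0/3.5) = 60.80 · log₁₀(0.5714)
= 60.80 · (-0.2430) = -14.78 mV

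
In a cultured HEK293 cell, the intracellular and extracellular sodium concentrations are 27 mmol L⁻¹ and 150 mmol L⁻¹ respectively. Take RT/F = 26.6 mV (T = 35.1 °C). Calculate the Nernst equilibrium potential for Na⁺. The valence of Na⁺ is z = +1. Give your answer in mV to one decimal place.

45.6 mV

E = (26.6/z) · ln([Na⁺]_out/[Na⁺]_in) with z = +1.
= (26.6/1) · ln(150/27) = 26.60 · ln(5.556)
= 26.60 · (1.7148) = 45.61 mV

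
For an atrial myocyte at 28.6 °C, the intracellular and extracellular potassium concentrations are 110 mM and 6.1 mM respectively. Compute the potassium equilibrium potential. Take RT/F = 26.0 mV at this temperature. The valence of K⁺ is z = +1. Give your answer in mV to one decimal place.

E = (26.0/z) · ln([K⁺]_out/[K⁺]_in) with z = +1.
= (26.0/1) · ln(6.1/110) = 26.00 · ln(0.05545)
= 26.00 · (-2.8922) = -75.20 mV

-75.2 mV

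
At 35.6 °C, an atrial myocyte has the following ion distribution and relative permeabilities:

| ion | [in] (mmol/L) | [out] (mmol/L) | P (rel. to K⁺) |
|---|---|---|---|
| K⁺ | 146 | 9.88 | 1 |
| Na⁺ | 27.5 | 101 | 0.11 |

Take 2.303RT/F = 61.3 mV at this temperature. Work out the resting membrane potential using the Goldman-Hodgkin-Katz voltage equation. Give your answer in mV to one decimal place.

-52.2 mV

Vm = 61.3 · log₁₀[(Σ P·[cation]ₒ + Σ P·[anion]ᵢ) / (Σ P·[cation]ᵢ + Σ P·[anion]ₒ)]
Numerator = 1×9.88 + 0.11×101 = 20.99
Denominator = 1×146 + 0.11×27.5 = 149
Vm = 61.3 · log₁₀(0.14085) = 61.3 × (-0.8512) = -52.18 mV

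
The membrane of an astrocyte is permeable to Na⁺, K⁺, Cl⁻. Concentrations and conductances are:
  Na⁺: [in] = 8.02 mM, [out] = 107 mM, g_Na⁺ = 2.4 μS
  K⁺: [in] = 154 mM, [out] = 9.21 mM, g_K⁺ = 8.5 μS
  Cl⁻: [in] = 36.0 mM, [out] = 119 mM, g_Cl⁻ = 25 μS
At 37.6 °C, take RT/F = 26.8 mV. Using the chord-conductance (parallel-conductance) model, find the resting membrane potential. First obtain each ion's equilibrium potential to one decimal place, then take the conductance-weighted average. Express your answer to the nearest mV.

E_Na⁺ = (26.8/1)·ln(107/8.02) = 69.4 mV
E_K⁺ = (26.8/1)·ln(9.21/154) = -75.5 mV
E_Cl⁻ = (26.8/-1)·ln(119/36.0) = -32.0 mV
Vm = (Σ gᵢEᵢ)/(Σ gᵢ) = (2.4·69.4 + 8.5·-75.5 + 25·-32.0) / (2.4 + 8.5 + 25)
= -1275.19 / 35.9 = -35.52 mV

-36 mV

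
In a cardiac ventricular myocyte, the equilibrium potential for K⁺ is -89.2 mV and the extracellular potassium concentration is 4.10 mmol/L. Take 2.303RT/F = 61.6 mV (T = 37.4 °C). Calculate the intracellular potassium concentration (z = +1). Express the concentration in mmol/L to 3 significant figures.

115 mmol/L

Nernst: E = (61.6/1) · log₁₀([out]/[in]), so log₁₀([out]/[in]) = -89.2 × 1 / 61.6 = -1.4481.
[out]/[in] = 10^(-1.4481) = 0.03564.
[in] = 4.10 / 0.03564 = 115 mmol/L.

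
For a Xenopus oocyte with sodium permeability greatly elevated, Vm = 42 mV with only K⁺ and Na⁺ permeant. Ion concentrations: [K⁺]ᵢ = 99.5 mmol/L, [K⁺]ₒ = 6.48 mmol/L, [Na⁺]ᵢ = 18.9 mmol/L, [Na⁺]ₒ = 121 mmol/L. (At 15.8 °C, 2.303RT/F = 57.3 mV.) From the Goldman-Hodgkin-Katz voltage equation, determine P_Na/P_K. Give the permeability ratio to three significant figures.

Let α = P_Na/P_K. GHK: Vm = 57.3·log₁₀[(Kₒ + α·Naₒ)/(Kᵢ + α·Naᵢ)].
10^(Vm/57.3) = 10^(42.0/57.3) = 5.4073
So 5.4073·(Kᵢ + α·Naᵢ) = Kₒ + α·Naₒ → α = (5.4073·99.5 − 6.48) / (121.0 − 5.4073·18.9)
α = (538 − 6.48) / (121.0 − 102.2) = 531.6/18.8 = 28.27

28.3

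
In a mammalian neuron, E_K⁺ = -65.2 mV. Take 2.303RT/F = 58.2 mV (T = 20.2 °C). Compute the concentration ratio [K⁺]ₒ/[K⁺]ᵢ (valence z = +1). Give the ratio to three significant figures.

0.0758

log₁₀([out]/[in]) = E·z/(58.2) = -65.2 × 1 / 58.2 = -1.1203
[out]/[in] = 10^(-1.1203) = 0.07581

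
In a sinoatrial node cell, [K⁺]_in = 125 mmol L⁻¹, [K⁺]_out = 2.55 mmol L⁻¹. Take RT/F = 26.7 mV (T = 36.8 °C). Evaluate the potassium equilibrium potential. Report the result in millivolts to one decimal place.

E = (26.7/z) · ln([K⁺]_out/[K⁺]_in) with z = +1.
= (26.7/1) · ln(2.55/125) = 26.70 · ln(0.0204)
= 26.70 · (-3.8922) = -103.92 mV

-103.9 mV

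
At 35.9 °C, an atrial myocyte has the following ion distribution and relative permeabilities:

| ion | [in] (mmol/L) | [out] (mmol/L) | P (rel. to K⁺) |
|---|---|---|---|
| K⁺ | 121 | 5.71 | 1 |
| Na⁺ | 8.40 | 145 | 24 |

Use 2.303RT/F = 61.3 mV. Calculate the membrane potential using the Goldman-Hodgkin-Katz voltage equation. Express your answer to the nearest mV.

63 mV

Vm = 61.3 · log₁₀[(Σ P·[cation]ₒ + Σ P·[anion]ᵢ) / (Σ P·[cation]ᵢ + Σ P·[anion]ₒ)]
Numerator = 1×5.71 + 24×145 = 3486
Denominator = 1×121 + 24×8.40 = 322.6
Vm = 61.3 · log₁₀(10.805) = 61.3 × (1.0336) = 63.36 mV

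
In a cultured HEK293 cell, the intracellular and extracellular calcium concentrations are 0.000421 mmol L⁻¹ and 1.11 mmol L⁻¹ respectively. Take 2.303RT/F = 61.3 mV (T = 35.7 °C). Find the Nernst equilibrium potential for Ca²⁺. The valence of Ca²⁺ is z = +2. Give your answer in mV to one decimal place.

104.9 mV

E = (61.3/z) · log₁₀([Ca²⁺]_out/[Ca²⁺]_in) with z = +2.
= (61.3/2) · log₁₀(1.11/0.000421) = 30.65 · log₁₀(2637)
= 30.65 · (3.4210) = 104.85 mV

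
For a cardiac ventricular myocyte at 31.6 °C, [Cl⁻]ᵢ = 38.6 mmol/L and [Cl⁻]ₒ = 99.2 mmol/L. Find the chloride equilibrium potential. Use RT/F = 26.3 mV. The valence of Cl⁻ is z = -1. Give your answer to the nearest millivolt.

E = (26.3/z) · ln([Cl⁻]_out/[Cl⁻]_in) with z = -1.
For an anion, dividing by z = -1 reverses the sign.
= (26.3/-1) · ln(99.2/38.6) = -26.30 · ln(2.57)
= -26.30 · (0.9439) = -24.82 mV

-25 mV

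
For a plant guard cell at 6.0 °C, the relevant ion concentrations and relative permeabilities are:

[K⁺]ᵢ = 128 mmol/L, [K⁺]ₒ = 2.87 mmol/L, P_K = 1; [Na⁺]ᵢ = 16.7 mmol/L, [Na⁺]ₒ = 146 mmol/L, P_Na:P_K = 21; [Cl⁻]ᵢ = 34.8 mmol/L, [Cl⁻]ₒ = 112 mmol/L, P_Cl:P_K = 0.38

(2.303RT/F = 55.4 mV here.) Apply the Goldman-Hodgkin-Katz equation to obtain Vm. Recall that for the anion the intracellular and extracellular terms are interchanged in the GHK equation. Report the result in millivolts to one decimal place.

Vm = 55.4 · log₁₀[(Σ P·[cation]ₒ + Σ P·[anion]ᵢ) / (Σ P·[cation]ᵢ + Σ P·[anion]ₒ)]
Numerator = 1×2.87 + 21×146 + 0.38×34.8 = 3082
Denominator = 1×128 + 21×16.7 + 0.38×112 = 521.3
Vm = 55.4 · log₁₀(5.9128) = 55.4 × (0.7718) = 42.76 mV

42.8 mV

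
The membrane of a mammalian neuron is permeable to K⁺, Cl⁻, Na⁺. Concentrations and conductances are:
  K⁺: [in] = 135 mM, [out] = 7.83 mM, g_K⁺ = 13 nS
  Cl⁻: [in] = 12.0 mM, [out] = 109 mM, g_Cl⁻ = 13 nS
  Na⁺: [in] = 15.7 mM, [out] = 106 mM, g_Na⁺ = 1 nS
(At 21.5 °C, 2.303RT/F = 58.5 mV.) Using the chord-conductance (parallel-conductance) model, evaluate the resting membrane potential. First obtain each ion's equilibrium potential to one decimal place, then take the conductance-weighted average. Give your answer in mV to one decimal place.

-60.0 mV

E_K⁺ = (58.5/1)·log₁₀(7.83/135) = -72.3 mV
E_Cl⁻ = (58.5/-1)·log₁₀(109/12.0) = -56.1 mV
E_Na⁺ = (58.5/1)·log₁₀(106/15.7) = 48.5 mV
Vm = (Σ gᵢEᵢ)/(Σ gᵢ) = (13·-72.3 + 13·-56.1 + 1·48.5) / (13 + 13 + 1)
= -1620.70 / 27 = -60.03 mV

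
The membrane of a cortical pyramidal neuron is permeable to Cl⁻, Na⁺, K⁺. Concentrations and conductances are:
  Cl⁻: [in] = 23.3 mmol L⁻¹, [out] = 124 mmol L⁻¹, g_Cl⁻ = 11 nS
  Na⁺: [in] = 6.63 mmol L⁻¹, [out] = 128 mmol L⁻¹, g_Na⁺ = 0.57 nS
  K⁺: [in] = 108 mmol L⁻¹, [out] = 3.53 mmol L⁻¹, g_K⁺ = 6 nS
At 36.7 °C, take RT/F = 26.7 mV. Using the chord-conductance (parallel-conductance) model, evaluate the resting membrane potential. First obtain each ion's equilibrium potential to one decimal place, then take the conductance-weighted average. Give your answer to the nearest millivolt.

E_Cl⁻ = (26.7/-1)·ln(124/23.3) = -44.6 mV
E_Na⁺ = (26.7/1)·ln(128/6.63) = 79.0 mV
E_K⁺ = (26.7/1)·ln(3.53/108) = -91.3 mV
Vm = (Σ gᵢEᵢ)/(Σ gᵢ) = (11·-44.6 + 0.57·79.0 + 6·-91.3) / (11 + 0.57 + 6)
= -993.37 / 17.57 = -56.54 mV

-57 mV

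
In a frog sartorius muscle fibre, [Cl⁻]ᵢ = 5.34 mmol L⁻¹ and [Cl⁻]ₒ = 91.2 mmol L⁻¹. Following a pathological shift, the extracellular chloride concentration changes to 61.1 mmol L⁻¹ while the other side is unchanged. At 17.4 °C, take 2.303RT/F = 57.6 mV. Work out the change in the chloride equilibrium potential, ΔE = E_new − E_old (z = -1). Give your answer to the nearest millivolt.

10 mV

E_old = (57.6/-1)·log₁₀(91.2/5.34) = -70.99 mV
E_new = (57.6/-1)·log₁₀(61.1/5.34) = -60.97 mV
ΔE = -60.97 − (-70.99) = 10.02 mV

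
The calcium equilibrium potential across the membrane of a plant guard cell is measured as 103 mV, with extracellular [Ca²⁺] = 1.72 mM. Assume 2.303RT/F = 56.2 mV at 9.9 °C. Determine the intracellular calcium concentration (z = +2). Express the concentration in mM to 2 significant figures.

Nernst: E = (56.2/2) · log₁₀([out]/[in]), so log₁₀([out]/[in]) = 103.0 × 2 / 56.2 = 3.6655.
[out]/[in] = 10^(3.6655) = 4629.
[in] = 1.72 / 4629 = 0.0003716 mM.

0.00037 mM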